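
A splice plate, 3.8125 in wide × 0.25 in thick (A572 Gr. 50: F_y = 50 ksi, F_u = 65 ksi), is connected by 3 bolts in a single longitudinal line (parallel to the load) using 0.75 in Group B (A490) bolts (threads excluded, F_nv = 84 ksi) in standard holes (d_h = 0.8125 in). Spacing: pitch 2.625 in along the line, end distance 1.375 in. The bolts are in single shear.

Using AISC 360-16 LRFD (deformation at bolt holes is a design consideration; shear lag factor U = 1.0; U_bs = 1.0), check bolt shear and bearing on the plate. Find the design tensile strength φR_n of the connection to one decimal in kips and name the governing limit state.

58.0 kips (bearing governs)

Bolt shear: A_b = π(0.75)²/4 = 0.44179 in². φR_n = 0.75 × 84 × 0.44179 × 3 × 1 = 83.5 kips.
Bearing (0.25 in plate, F_u = 65 ksi): end bolts L_c = 1.375 − 0.8125/2 = 0.96875, R_n = min(1.2×0.96875×0.25×65, 2.4×0.75×0.25×65) = 18.891 kips/bolt; interior L_c = 2.625 − 0.8125 = 1.8125, R_n = 29.25 kips/bolt. φR_n = 0.75 × (1×18.891 + 2×29.25) = 58.0 kips.
Governing: min(83.5, 58.0) = 58.0 kips → bearing.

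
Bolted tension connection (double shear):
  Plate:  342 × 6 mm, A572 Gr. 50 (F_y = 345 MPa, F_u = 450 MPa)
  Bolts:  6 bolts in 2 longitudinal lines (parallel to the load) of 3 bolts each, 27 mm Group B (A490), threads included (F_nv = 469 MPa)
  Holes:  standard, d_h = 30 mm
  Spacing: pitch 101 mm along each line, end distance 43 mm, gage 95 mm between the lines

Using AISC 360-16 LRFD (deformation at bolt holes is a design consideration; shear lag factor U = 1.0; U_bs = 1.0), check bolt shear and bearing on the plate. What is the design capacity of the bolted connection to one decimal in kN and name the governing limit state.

661.0 kN (bearing governs)

Bolt shear: A_b = π(27)²/4 = 572.56 mm². φR_n = 0.75 × 469 × 572.56 × 6 × 2 = 2416.8 kN.
Bearing (6 mm plate, F_u = 450 MPa): end bolts L_c = 43 − 30/2 = 28, R_n = min(1.2×28×6×450, 2.4×27×6×450) = 90.72 kN/bolt; interior L_c = 101 − 30 = 71, R_n = 174.96 kN/bolt. φR_n = 0.75 × (2×90.72 + 4×174.96) = 661.0 kN.
Governing: min(2416.8, 661.0) = 661.0 kN → bearing.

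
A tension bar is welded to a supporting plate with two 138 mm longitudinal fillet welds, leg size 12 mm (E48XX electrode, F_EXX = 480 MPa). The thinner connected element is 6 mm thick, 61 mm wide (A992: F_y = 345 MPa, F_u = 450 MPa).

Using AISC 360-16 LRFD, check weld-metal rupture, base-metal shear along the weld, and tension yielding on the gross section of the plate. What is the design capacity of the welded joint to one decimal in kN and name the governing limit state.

113.6 kN (gross-section yield governs)

Weld metal: throat = 0.707×12 = 8.484 mm, L = 2×138 = 276 mm. φR_n = 0.75 × 0.6 × 480 × 8.484 × 276 = 505.8 kN.
Base metal shear (6 mm plate): yield φR_n = 1.0×0.6×345×6×276 = 342.8 kN; rupture φR_n = 0.75×0.6×450×6×276 = 335.3 kN; take 335.3 kN (rupture).
Tension yield (gross): A_g = 61×6 = 366 mm². φR_n = 0.90 × 345 × 366 = 113.6 kN.
Governing: min(505.8, 335.3, 113.6) = 113.6 kN → gross-section yield.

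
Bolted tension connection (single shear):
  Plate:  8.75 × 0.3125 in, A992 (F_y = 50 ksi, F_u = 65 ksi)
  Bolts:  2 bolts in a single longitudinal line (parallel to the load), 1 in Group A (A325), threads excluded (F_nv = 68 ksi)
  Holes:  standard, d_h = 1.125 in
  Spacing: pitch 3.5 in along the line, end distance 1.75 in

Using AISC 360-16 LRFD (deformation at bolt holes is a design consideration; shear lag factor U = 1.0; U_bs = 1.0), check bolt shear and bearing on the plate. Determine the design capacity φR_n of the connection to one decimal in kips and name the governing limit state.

Bolt shear: A_b = π(1)²/4 = 0.7854 in². φR_n = 0.75 × 68 × 0.7854 × 2 × 1 = 80.1 kips.
Bearing (0.3125 in plate, F_u = 65 ksi): end bolts L_c = 1.75 − 1.125/2 = 1.1875, R_n = min(1.2×1.1875×0.3125×65, 2.4×1×0.3125×65) = 28.945 kips/bolt; interior L_c = 3.5 − 1.125 = 2.375, R_n = 48.75 kips/bolt. φR_n = 0.75 × (1×28.945 + 1×48.75) = 58.3 kips.
Governing: min(80.1, 58.3) = 58.3 kips → bearing.

58.3 kips (bearing governs)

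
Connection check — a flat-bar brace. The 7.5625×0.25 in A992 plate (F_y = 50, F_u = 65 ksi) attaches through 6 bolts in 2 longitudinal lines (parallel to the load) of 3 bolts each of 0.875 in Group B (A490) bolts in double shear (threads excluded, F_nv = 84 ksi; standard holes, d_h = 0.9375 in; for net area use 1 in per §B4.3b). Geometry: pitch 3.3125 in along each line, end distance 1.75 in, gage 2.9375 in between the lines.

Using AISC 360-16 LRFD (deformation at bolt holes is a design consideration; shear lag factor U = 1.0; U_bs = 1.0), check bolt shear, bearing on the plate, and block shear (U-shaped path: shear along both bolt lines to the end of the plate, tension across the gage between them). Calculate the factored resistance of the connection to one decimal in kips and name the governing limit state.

109.5 kips (block shear governs)

Bolt shear: A_b = π(0.875)²/4 = 0.60132 in². φR_n = 0.75 × 84 × 0.60132 × 6 × 2 = 454.6 kips.
Bearing (0.25 in plate, F_u = 65 ksi): end bolts L_c = 1.75 − 0.9375/2 = 1.28125, R_n = min(1.2×1.28125×0.25×65, 2.4×0.875×0.25×65) = 24.984 kips/bolt; interior L_c = 3.3125 − 0.9375 = 2.375, R_n = 34.125 kips/bolt. φR_n = 0.75 × (2×24.984 + 4×34.125) = 139.9 kips.
Block shear: shear path 2×[1.75+2×3.3125] = 2×8.375 in, A_gv = 4.1875, A_nv = 2×(8.375 − 2.5×1)×0.25 = 2.9375 in²; tension across gage: (2.9375 − 1×1)×0.25 = 0.48438 in². R_n = min(0.6×65×2.9375, 0.6×50×4.1875) + 1.0×65×0.48438 = min(114.56, 125.63) + 31.485 = 146.05 kips. φR_n = 0.75 × 146.05 = 109.5 kips.
Governing: min(454.6, 139.9, 109.5) = 109.5 kips → block shear.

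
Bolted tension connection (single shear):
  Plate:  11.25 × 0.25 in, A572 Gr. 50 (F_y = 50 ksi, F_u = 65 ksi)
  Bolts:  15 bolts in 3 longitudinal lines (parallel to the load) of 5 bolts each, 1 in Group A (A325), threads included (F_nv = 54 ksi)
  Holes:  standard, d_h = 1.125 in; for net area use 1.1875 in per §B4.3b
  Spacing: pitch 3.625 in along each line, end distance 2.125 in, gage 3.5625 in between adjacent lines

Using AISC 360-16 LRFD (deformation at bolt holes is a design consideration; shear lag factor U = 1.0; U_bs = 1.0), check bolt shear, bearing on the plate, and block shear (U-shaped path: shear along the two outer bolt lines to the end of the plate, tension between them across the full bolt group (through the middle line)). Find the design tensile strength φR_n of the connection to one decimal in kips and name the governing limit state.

Bolt shear: A_b = π(1)²/4 = 0.7854 in². φR_n = 0.75 × 54 × 0.7854 × 15 × 1 = 477.1 kips.
Bearing (0.25 in plate, F_u = 65 ksi): end bolts L_c = 2.125 − 1.125/2 = 1.5625, R_n = min(1.2×1.5625×0.25×65, 2.4×1×0.25×65) = 30.469 kips/bolt; interior L_c = 3.625 − 1.125 = 2.5, R_n = 39 kips/bolt. φR_n = 0.75 × (3×30.469 + 12×39) = 419.6 kips.
Block shear: shear path 2×[2.125+4×3.625] = 2×16.625 in, A_gv = 8.3125, A_nv = 2×(16.625 − 4.5×1.1875)×0.25 = 5.6406 in²; tension across gage: (7.125 − 2×1.1875)×0.25 = 1.1875 in². R_n = min(0.6×65×5.6406, 0.6×50×8.3125) + 1.0×65×1.1875 = min(219.98, 249.38) + 77.188 = 297.17 kips. φR_n = 0.75 × 297.17 = 222.9 kips.
Governing: min(477.1, 419.6, 222.9) = 222.9 kips → block shear.

222.9 kips (block shear governs)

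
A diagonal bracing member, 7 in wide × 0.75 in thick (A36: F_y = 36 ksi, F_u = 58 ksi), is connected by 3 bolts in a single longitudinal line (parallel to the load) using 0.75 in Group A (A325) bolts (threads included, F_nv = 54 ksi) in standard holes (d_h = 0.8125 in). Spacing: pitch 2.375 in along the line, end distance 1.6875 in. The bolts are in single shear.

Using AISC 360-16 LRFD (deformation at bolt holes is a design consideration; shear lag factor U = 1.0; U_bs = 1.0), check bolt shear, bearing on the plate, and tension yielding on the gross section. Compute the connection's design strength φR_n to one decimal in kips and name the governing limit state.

Bolt shear: A_b = π(0.75)²/4 = 0.44179 in². φR_n = 0.75 × 54 × 0.44179 × 3 × 1 = 53.7 kips.
Bearing (0.75 in plate, F_u = 58 ksi): end bolts L_c = 1.6875 − 0.8125/2 = 1.28125, R_n = min(1.2×1.28125×0.75×58, 2.4×0.75×0.75×58) = 66.881 kips/bolt; interior L_c = 2.375 − 0.8125 = 1.5625, R_n = 78.3 kips/bolt. φR_n = 0.75 × (1×66.881 + 2×78.3) = 167.6 kips.
Tension yield (gross): A_g = 7×0.75 = 5.25 in². φR_n = 0.90 × 36 × 5.25 = 170.1 kips.
Governing: min(53.7, 167.6, 170.1) = 53.7 kips → bolt shear.

53.7 kips (bolt shear governs)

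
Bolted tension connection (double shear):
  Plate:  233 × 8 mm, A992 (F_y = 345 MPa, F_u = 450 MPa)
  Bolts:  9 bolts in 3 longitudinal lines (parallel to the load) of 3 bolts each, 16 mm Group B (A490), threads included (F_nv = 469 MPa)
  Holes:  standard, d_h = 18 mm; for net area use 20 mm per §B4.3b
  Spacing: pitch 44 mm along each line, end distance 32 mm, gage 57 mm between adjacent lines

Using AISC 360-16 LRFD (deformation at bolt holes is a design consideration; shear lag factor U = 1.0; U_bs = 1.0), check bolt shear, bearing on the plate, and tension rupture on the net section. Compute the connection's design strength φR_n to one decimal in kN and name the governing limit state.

Bolt shear: A_b = π(16)²/4 = 201.06 mm². φR_n = 0.75 × 469 × 201.06 × 9 × 2 = 1273.0 kN.
Bearing (8 mm plate, F_u = 450 MPa): end bolts L_c = 32 − 18/2 = 23, R_n = min(1.2×23×8×450, 2.4×16×8×450) = 99.36 kN/bolt; interior L_c = 44 − 18 = 26, R_n = 112.32 kN/bolt. φR_n = 0.75 × (3×99.36 + 6×112.32) = 729.0 kN.
Tension rupture (net): A_n = (233 − 3×20)×8 = 1384 mm² (U = 1.0, A_e = A_n). φR_n = 0.75 × 450 × 1384 = 467.1 kN.
Governing: min(1273.0, 729.0, 467.1) = 467.1 kN → net-section rupture.

467.1 kN (net-section rupture governs)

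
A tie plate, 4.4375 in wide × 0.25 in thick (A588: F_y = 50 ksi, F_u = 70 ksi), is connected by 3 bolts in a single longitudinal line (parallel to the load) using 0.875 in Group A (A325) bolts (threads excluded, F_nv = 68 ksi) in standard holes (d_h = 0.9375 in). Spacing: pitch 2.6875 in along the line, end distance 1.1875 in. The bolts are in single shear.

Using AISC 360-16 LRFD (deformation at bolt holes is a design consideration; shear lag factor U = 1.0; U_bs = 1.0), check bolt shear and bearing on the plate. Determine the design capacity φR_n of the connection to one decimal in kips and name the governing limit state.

Bolt shear: A_b = π(0.875)²/4 = 0.60132 in². φR_n = 0.75 × 68 × 0.60132 × 3 × 1 = 92.0 kips.
Bearing (0.25 in plate, F_u = 70 ksi): end bolts L_c = 1.1875 − 0.9375/2 = 0.71875, R_n = min(1.2×0.71875×0.25×70, 2.4×0.875×0.25×70) = 15.094 kips/bolt; interior L_c = 2.6875 − 0.9375 = 1.75, R_n = 36.75 kips/bolt. φR_n = 0.75 × (1×15.094 + 2×36.75) = 66.4 kips.
Governing: min(92.0, 66.4) = 66.4 kips → bearing.

66.4 kips (bearing governs)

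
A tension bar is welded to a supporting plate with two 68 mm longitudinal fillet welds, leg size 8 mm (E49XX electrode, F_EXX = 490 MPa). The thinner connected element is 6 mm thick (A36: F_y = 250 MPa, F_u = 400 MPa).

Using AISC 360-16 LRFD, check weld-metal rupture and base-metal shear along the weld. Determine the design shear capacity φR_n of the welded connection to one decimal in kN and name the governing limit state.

122.4 kN (base-metal shear governs)

Weld metal: throat = 0.707×8 = 5.656 mm, L = 2×68 = 136 mm. φR_n = 0.75 × 0.6 × 490 × 5.656 × 136 = 169.6 kN.
Base metal shear (6 mm plate): yield φR_n = 1.0×0.6×250×6×136 = 122.4 kN; rupture φR_n = 0.75×0.6×400×6×136 = 146.9 kN; take 122.4 kN (yield).
Governing: min(169.6, 122.4) = 122.4 kN → base-metal shear.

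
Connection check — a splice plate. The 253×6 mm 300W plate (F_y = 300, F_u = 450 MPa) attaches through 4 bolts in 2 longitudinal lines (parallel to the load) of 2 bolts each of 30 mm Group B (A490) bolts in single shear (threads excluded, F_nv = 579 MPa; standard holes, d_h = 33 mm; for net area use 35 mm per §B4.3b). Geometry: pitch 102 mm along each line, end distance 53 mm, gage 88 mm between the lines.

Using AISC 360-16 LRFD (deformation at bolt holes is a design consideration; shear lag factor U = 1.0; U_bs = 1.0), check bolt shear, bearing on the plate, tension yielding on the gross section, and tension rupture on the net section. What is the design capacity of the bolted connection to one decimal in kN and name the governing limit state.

Bolt shear: A_b = π(30)²/4 = 706.86 mm². φR_n = 0.75 × 579 × 706.86 × 4 × 1 = 1227.8 kN.
Bearing (6 mm plate, F_u = 450 MPa): end bolts L_c = 53 − 33/2 = 36.5, R_n = min(1.2×36.5×6×450, 2.4×30×6×450) = 118.26 kN/bolt; interior L_c = 102 − 33 = 69, R_n = 194.4 kN/bolt. φR_n = 0.75 × (2×118.26 + 2×194.4) = 469.0 kN.
Tension yield (gross): A_g = 253×6 = 1518 mm². φR_n = 0.90 × 300 × 1518 = 409.9 kN.
Tension rupture (net): A_n = (253 − 2×35)×6 = 1098 mm² (U = 1.0, A_e = A_n). φR_n = 0.75 × 450 × 1098 = 370.6 kN.
Governing: min(1227.8, 469.0, 409.9, 370.6) = 370.6 kN → net-section rupture.

370.6 kN (net-section rupture governs)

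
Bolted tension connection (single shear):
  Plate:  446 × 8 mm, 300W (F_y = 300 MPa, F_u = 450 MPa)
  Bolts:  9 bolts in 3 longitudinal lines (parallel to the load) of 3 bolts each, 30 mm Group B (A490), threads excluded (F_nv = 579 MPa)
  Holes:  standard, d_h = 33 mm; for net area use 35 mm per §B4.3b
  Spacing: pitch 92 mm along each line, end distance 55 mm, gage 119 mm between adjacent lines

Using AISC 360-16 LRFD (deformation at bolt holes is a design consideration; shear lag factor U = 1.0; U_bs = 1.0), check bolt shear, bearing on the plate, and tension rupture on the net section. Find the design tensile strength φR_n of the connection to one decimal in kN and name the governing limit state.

920.7 kN (net-section rupture governs)

Bolt shear: A_b = π(30)²/4 = 706.86 mm². φR_n = 0.75 × 579 × 706.86 × 9 × 1 = 2762.6 kN.
Bearing (8 mm plate, F_u = 450 MPa): end bolts L_c = 55 − 33/2 = 38.5, R_n = min(1.2×38.5×8×450, 2.4×30×8×450) = 166.32 kN/bolt; interior L_c = 92 − 33 = 59, R_n = 254.88 kN/bolt. φR_n = 0.75 × (3×166.32 + 6×254.88) = 1521.2 kN.
Tension rupture (net): A_n = (446 − 3×35)×8 = 2728 mm² (U = 1.0, A_e = A_n). φR_n = 0.75 × 450 × 2728 = 920.7 kN.
Governing: min(2762.6, 1521.2, 920.7) = 920.7 kN → net-section rupture.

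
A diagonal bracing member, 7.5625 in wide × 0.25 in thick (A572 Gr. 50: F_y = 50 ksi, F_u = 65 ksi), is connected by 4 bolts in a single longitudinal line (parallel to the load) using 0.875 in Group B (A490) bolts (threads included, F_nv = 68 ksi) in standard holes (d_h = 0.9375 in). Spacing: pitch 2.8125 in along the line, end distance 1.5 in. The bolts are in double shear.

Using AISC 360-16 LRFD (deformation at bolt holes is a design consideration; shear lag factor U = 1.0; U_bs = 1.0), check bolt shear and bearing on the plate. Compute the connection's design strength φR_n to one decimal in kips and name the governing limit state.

91.9 kips (bearing governs)

Bolt shear: A_b = π(0.875)²/4 = 0.60132 in². φR_n = 0.75 × 68 × 0.60132 × 4 × 2 = 245.3 kips.
Bearing (0.25 in plate, F_u = 65 ksi): end bolts L_c = 1.5 − 0.9375/2 = 1.03125, R_n = min(1.2×1.03125×0.25×65, 2.4×0.875×0.25×65) = 20.109 kips/bolt; interior L_c = 2.8125 − 0.9375 = 1.875, R_n = 34.125 kips/bolt. φR_n = 0.75 × (1×20.109 + 3×34.125) = 91.9 kips.
Governing: min(245.3, 91.9) = 91.9 kips → bearing.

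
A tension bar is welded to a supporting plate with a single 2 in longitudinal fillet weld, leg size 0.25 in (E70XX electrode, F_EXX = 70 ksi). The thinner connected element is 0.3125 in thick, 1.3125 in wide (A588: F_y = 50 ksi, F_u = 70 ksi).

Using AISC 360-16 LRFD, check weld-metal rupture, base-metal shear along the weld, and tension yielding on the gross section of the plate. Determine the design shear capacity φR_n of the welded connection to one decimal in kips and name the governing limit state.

Weld metal: throat = 0.707×0.25 = 0.17675 in, L = 2 in. φR_n = 0.75 × 0.6 × 70 × 0.17675 × 2 = 11.1 kips.
Base metal shear (0.3125 in plate): yield φR_n = 1.0×0.6×50×0.3125×2 = 18.8 kips; rupture φR_n = 0.75×0.6×70×0.3125×2 = 19.7 kips; take 18.8 kips (yield).
Tension yield (gross): A_g = 1.3125×0.3125 = 0.41016 in². φR_n = 0.90 × 50 × 0.41016 = 18.5 kips.
Governing: min(11.1, 18.8, 18.5) = 11.1 kips → weld metal.

11.1 kips (weld metal governs)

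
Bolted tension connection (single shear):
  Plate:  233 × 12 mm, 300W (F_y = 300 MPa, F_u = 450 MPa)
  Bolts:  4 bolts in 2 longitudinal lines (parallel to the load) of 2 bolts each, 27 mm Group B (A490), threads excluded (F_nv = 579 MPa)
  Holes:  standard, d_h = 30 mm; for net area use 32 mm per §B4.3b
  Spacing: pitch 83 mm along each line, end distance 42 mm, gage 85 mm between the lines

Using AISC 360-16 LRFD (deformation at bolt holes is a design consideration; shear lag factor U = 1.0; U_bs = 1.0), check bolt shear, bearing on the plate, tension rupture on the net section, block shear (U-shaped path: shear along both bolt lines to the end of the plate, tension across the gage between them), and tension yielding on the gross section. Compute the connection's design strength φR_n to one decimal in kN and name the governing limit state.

588.9 kN (block shear governs)

Bolt shear: A_b = π(27)²/4 = 572.56 mm². φR_n = 0.75 × 579 × 572.56 × 4 × 1 = 994.5 kN.
Bearing (12 mm plate, F_u = 450 MPa): end bolts L_c = 42 − 30/2 = 27, R_n = min(1.2×27×12×450, 2.4×27×12×450) = 174.96 kN/bolt; interior L_c = 83 − 30 = 53, R_n = 343.44 kN/bolt. φR_n = 0.75 × (2×174.96 + 2×343.44) = 777.6 kN.
Tension rupture (net): A_n = (233 − 2×32)×12 = 2028 mm² (U = 1.0, A_e = A_n). φR_n = 0.75 × 450 × 2028 = 684.5 kN.
Block shear: shear path 2×[42+1×83] = 2×125 mm, A_gv = 3000, A_nv = 2×(125 − 1.5×32)×12 = 1848 mm²; tension across gage: (85 − 1×32)×12 = 636 mm². R_n = min(0.6×450×1848, 0.6×300×3000) + 1.0×450×636 = min(498.96, 540) + 286.2 = 785.16 kN. φR_n = 0.75 × 785.16 = 588.9 kN.
Tension yield (gross): A_g = 233×12 = 2796 mm². φR_n = 0.90 × 300 × 2796 = 754.9 kN.
Governing: min(994.5, 777.6, 684.5, 588.9, 754.9) = 588.9 kN → block shear.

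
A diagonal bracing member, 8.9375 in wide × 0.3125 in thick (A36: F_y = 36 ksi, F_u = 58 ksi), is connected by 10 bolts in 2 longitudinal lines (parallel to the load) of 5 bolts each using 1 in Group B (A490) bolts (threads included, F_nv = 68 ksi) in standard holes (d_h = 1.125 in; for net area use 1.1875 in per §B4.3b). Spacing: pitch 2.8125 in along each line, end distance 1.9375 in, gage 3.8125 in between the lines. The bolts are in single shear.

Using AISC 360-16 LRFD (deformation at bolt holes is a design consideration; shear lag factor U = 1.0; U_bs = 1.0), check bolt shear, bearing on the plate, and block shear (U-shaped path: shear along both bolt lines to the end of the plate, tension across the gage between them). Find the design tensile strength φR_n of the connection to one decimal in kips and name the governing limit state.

163.6 kips (block shear governs)

Bolt shear: A_b = π(1)²/4 = 0.7854 in². φR_n = 0.75 × 68 × 0.7854 × 10 × 1 = 400.6 kips.
Bearing (0.3125 in plate, F_u = 58 ksi): end bolts L_c = 1.9375 − 1.125/2 = 1.375, R_n = min(1.2×1.375×0.3125×58, 2.4×1×0.3125×58) = 29.906 kips/bolt; interior L_c = 2.8125 − 1.125 = 1.6875, R_n = 36.703 kips/bolt. φR_n = 0.75 × (2×29.906 + 8×36.703) = 265.1 kips.
Block shear: shear path 2×[1.9375+4×2.8125] = 2×13.1875 in, A_gv = 8.2422, A_nv = 2×(13.1875 − 4.5×1.1875)×0.3125 = 4.9023 in²; tension across gage: (3.8125 − 1×1.1875)×0.3125 = 0.82031 in². R_n = min(0.6×58×4.9023, 0.6×36×8.2422) + 1.0×58×0.82031 = min(170.6, 178.03) + 47.578 = 218.18 kips. φR_n = 0.75 × 218.18 = 163.6 kips.
Governing: min(400.6, 265.1, 163.6) = 163.6 kips → block shear.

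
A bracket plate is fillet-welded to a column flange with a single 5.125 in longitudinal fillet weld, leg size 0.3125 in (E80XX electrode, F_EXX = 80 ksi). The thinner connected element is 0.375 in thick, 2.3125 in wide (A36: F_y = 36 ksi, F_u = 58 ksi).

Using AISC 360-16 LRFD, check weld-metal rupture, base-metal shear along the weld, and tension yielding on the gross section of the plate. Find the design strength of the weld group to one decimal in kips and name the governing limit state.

28.1 kips (gross-section yield governs)

Weld metal: throat = 0.707×0.3125 = 0.22094 in, L = 5.125 in. φR_n = 0.75 × 0.6 × 80 × 0.22094 × 5.125 = 40.8 kips.
Base metal shear (0.375 in plate): yield φR_n = 1.0×0.6×36×0.375×5.125 = 41.5 kips; rupture φR_n = 0.75×0.6×58×0.375×5.125 = 50.2 kips; take 41.5 kips (yield).
Tension yield (gross): A_g = 2.3125×0.375 = 0.86719 in². φR_n = 0.90 × 36 × 0.86719 = 28.1 kips.
Governing: min(40.8, 41.5, 28.1) = 28.1 kips → gross-section yield.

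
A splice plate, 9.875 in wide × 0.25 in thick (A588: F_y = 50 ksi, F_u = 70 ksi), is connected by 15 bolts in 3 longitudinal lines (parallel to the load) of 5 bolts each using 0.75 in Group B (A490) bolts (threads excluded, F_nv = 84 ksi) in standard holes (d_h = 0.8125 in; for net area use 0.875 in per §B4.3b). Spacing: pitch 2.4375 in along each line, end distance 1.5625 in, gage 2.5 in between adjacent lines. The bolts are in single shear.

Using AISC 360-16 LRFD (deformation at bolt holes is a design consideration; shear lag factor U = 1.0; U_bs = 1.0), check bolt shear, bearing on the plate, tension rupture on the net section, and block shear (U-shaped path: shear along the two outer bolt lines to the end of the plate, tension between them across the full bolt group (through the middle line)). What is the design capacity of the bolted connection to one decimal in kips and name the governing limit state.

95.2 kips (net-section rupture governs)

Bolt shear: A_b = π(0.75)²/4 = 0.44179 in². φR_n = 0.75 × 84 × 0.44179 × 15 × 1 = 417.5 kips.
Bearing (0.25 in plate, F_u = 70 ksi): end bolts L_c = 1.5625 − 0.8125/2 = 1.15625, R_n = min(1.2×1.15625×0.25×70, 2.4×0.75×0.25×70) = 24.281 kips/bolt; interior L_c = 2.4375 − 0.8125 = 1.625, R_n = 31.5 kips/bolt. φR_n = 0.75 × (3×24.281 + 12×31.5) = 338.1 kips.
Tension rupture (net): A_n = (9.875 − 3×0.875)×0.25 = 1.8125 in² (U = 1.0, A_e = A_n). φR_n = 0.75 × 70 × 1.8125 = 95.2 kips.
Block shear: shear path 2×[1.5625+4×2.4375] = 2×11.3125 in, A_gv = 5.6563, A_nv = 2×(11.3125 − 4.5×0.875)×0.25 = 3.6875 in²; tension across gage: (5 − 2×0.875)×0.25 = 0.8125 in². R_n = min(0.6×70×3.6875, 0.6×50×5.6563) + 1.0×70×0.8125 = min(154.88, 169.69) + 56.875 = 211.76 kips. φR_n = 0.75 × 211.76 = 158.8 kips.
Governing: min(417.5, 338.1, 95.2, 158.8) = 95.2 kips → net-section rupture.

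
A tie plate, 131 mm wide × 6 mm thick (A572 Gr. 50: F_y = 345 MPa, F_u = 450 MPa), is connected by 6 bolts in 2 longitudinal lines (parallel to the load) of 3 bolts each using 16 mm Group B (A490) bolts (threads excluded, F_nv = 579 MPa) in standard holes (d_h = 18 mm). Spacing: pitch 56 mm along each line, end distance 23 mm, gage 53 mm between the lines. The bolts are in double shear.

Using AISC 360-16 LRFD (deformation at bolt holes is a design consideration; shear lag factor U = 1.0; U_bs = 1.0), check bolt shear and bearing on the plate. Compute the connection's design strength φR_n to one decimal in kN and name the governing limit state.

Bolt shear: A_b = π(16)²/4 = 201.06 mm². φR_n = 0.75 × 579 × 201.06 × 6 × 2 = 1047.7 kN.
Bearing (6 mm plate, F_u = 450 MPa): end bolts L_c = 23 − 18/2 = 14, R_n = min(1.2×14×6×450, 2.4×16×6×450) = 45.36 kN/bolt; interior L_c = 56 − 18 = 38, R_n = 103.68 kN/bolt. φR_n = 0.75 × (2×45.36 + 4×103.68) = 379.1 kN.
Governing: min(1047.7, 379.1) = 379.1 kN → bearing.

379.1 kN (bearing governs)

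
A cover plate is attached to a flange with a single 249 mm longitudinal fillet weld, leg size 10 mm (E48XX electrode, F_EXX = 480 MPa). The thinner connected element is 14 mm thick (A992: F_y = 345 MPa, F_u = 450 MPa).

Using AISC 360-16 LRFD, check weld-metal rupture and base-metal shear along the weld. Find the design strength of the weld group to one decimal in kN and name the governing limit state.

380.3 kN (weld metal governs)

Weld metal: throat = 0.707×10 = 7.07 mm, L = 249 mm. φR_n = 0.75 × 0.6 × 480 × 7.07 × 249 = 380.3 kN.
Base metal shear (14 mm plate): yield φR_n = 1.0×0.6×345×14×249 = 721.6 kN; rupture φR_n = 0.75×0.6×450×14×249 = 705.9 kN; take 705.9 kN (rupture).
Governing: min(380.3, 705.9) = 380.3 kN → weld metal.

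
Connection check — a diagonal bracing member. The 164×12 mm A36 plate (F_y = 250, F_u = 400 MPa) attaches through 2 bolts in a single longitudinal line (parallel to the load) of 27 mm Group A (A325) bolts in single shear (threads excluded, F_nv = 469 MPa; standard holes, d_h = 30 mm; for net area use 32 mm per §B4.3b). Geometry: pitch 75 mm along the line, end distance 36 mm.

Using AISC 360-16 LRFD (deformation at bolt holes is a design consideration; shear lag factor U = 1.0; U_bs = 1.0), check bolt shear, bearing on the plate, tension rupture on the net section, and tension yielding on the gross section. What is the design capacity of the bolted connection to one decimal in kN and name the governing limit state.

Bolt shear: A_b = π(27)²/4 = 572.56 mm². φR_n = 0.75 × 469 × 572.56 × 2 × 1 = 402.8 kN.
Bearing (12 mm plate, F_u = 400 MPa): end bolts L_c = 36 − 30/2 = 21, R_n = min(1.2×21×12×400, 2.4×27×12×400) = 120.96 kN/bolt; interior L_c = 75 − 30 = 45, R_n = 259.2 kN/bolt. φR_n = 0.75 × (1×120.96 + 1×259.2) = 285.1 kN.
Tension rupture (net): A_n = (164 − 1×32)×12 = 1584 mm² (U = 1.0, A_e = A_n). φR_n = 0.75 × 400 × 1584 = 475.2 kN.
Tension yield (gross): A_g = 164×12 = 1968 mm². φR_n = 0.90 × 250 × 1968 = 442.8 kN.
Governing: min(402.8, 285.1, 475.2, 442.8) = 285.1 kN → bearing.

285.1 kN (bearing governs)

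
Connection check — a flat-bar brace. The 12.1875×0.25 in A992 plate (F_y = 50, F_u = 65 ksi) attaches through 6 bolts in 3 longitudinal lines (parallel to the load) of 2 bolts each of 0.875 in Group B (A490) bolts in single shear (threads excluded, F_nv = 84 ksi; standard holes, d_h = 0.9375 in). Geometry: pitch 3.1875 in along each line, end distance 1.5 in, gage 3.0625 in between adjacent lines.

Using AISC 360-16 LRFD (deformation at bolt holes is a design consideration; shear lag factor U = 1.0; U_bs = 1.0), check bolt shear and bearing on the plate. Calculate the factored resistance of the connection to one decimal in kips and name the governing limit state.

122.0 kips (bearing governs)

Bolt shear: A_b = π(0.875)²/4 = 0.60132 in². φR_n = 0.75 × 84 × 0.60132 × 6 × 1 = 227.3 kips.
Bearing (0.25 in plate, F_u = 65 ksi): end bolts L_c = 1.5 − 0.9375/2 = 1.03125, R_n = min(1.2×1.03125×0.25×65, 2.4×0.875×0.25×65) = 20.109 kips/bolt; interior L_c = 3.1875 − 0.9375 = 2.25, R_n = 34.125 kips/bolt. φR_n = 0.75 × (3×20.109 + 3×34.125) = 122.0 kips.
Governing: min(227.3, 122.0) = 122.0 kips → bearing.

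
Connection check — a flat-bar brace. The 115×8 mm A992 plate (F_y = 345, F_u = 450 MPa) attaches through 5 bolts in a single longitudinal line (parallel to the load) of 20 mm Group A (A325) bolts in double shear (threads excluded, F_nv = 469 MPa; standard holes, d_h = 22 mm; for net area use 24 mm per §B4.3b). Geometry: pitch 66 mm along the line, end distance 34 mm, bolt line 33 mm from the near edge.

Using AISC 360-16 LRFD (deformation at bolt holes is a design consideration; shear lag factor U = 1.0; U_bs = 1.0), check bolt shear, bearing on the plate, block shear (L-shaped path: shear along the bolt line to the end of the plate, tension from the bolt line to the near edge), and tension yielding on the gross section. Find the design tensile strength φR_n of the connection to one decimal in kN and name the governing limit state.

285.7 kN (gross-section yield governs)

Bolt shear: A_b = π(20)²/4 = 314.16 mm². φR_n = 0.75 × 469 × 314.16 × 5 × 2 = 1105.1 kN.
Bearing (8 mm plate, F_u = 450 MPa): end bolts L_c = 34 − 22/2 = 23, R_n = min(1.2×23×8×450, 2.4×20×8×450) = 99.36 kN/bolt; interior L_c = 66 − 22 = 44, R_n = 172.8 kN/bolt. φR_n = 0.75 × (1×99.36 + 4×172.8) = 592.9 kN.
Block shear: shear path 1×[34+4×66] = 1×298 mm, A_gv = 2384, A_nv = 1×(298 − 4.5×24)×8 = 1520 mm²; tension to near edge: (33 − 0.5×24)×8 = 168 mm². R_n = min(0.6×450×1520, 0.6×345×2384) + 1.0×450×168 = min(410.4, 493.49) + 75.6 = 486 kN. φR_n = 0.75 × 486 = 364.5 kN.
Tension yield (gross): A_g = 115×8 = 920 mm². φR_n = 0.90 × 345 × 920 = 285.7 kN.
Governing: min(1105.1, 592.9, 364.5, 285.7) = 285.7 kN → gross-section yield.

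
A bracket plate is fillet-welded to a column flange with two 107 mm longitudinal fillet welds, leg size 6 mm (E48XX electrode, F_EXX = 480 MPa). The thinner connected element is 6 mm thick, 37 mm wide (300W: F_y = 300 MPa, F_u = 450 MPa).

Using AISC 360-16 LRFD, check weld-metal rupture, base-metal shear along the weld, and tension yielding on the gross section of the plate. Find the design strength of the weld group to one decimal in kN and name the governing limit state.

59.9 kN (gross-section yield governs)

Weld metal: throat = 0.707×6 = 4.242 mm, L = 2×107 = 214 mm. φR_n = 0.75 × 0.6 × 480 × 4.242 × 214 = 196.1 kN.
Base metal shear (6 mm plate): yield φR_n = 1.0×0.6×300×6×214 = 231.1 kN; rupture φR_n = 0.75×0.6×450×6×214 = 260.0 kN; take 231.1 kN (yield).
Tension yield (gross): A_g = 37×6 = 222 mm². φR_n = 0.90 × 300 × 222 = 59.9 kN.
Governing: min(196.1, 231.1, 59.9) = 59.9 kN → gross-section yield.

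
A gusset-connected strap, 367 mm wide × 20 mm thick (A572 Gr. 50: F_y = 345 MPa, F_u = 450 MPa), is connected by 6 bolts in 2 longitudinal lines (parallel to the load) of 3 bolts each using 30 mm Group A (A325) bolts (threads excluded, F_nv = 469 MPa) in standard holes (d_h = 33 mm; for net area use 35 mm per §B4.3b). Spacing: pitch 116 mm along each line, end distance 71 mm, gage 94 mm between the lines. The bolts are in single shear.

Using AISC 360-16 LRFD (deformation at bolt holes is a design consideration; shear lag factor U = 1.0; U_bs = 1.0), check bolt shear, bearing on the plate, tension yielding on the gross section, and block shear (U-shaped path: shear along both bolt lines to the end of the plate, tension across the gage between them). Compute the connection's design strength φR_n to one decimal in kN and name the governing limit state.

Bolt shear: A_b = π(30)²/4 = 706.86 mm². φR_n = 0.75 × 469 × 706.86 × 6 × 1 = 1491.8 kN.
Bearing (20 mm plate, F_u = 450 MPa): end bolts L_c = 71 − 33/2 = 54.5, R_n = min(1.2×54.5×20×450, 2.4×30×20×450) = 588.6 kN/bolt; interior L_c = 116 − 33 = 83, R_n = 648 kN/bolt. φR_n = 0.75 × (2×588.6 + 4×648) = 2826.9 kN.
Tension yield (gross): A_g = 367×20 = 7340 mm². φR_n = 0.90 × 345 × 7340 = 2279.1 kN.
Block shear: shear path 2×[71+2×116] = 2×303 mm, A_gv = 12120, A_nv = 2×(303 − 2.5×35)×20 = 8620 mm²; tension across gage: (94 − 1×35)×20 = 1180 mm². R_n = min(0.6×450×8620, 0.6×345×12120) + 1.0×450×1180 = min(2327.4, 2508.8) + 531 = 2858.4 kN. φR_n = 0.75 × 2858.4 = 2143.8 kN.
Governing: min(1491.8, 2826.9, 2279.1, 2143.8) = 1491.8 kN → bolt shear.

1491.8 kN (bolt shear governs)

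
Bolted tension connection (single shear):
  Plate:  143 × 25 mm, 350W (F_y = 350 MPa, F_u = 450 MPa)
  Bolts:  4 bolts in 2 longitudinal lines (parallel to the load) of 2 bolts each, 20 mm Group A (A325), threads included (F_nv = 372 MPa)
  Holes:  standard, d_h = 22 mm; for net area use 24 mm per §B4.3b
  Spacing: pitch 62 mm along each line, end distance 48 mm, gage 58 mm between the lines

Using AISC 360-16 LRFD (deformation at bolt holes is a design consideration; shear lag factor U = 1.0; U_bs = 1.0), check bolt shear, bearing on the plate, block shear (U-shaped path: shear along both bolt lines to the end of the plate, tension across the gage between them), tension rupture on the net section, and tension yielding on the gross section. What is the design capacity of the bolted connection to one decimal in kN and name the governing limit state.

350.6 kN (bolt shear governs)

Bolt shear: A_b = π(20)²/4 = 314.16 mm². φR_n = 0.75 × 372 × 314.16 × 4 × 1 = 350.6 kN.
Bearing (25 mm plate, F_u = 450 MPa): end bolts L_c = 48 − 22/2 = 37, R_n = min(1.2×37×25×450, 2.4×20×25×450) = 499.5 kN/bolt; interior L_c = 62 − 22 = 40, R_n = 540 kN/bolt. φR_n = 0.75 × (2×499.5 + 2×540) = 1559.3 kN.
Block shear: shear path 2×[48+1×62] = 2×110 mm, A_gv = 5500, A_nv = 2×(110 − 1.5×24)×25 = 3700 mm²; tension across gage: (58 − 1×24)×25 = 850 mm². R_n = min(0.6×450×3700, 0.6×350×5500) + 1.0×450×850 = min(999, 1155) + 382.5 = 1381.5 kN. φR_n = 0.75 × 1381.5 = 1036.1 kN.
Tension rupture (net): A_n = (143 − 2×24)×25 = 2375 mm² (U = 1.0, A_e = A_n). φR_n = 0.75 × 450 × 2375 = 801.6 kN.
Tension yield (gross): A_g = 143×25 = 3575 mm². φR_n = 0.90 × 350 × 3575 = 1126.1 kN.
Governing: min(350.6, 1559.3, 1036.1, 801.6, 1126.1) = 350.6 kN → bolt shear.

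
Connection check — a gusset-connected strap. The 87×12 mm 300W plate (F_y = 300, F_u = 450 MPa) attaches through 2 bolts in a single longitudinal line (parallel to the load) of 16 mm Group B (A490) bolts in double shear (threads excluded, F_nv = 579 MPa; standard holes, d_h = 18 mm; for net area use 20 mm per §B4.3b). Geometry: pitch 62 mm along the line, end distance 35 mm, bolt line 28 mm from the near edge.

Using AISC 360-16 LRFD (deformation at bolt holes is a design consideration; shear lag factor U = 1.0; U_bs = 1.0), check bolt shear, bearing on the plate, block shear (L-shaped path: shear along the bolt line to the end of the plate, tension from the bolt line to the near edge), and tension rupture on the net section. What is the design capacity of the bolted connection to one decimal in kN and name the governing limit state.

230.0 kN (block shear governs)

Bolt shear: A_b = π(16)²/4 = 201.06 mm². φR_n = 0.75 × 579 × 201.06 × 2 × 2 = 349.2 kN.
Bearing (12 mm plate, F_u = 450 MPa): end bolts L_c = 35 − 18/2 = 26, R_n = min(1.2×26×12×450, 2.4×16×12×450) = 168.48 kN/bolt; interior L_c = 62 − 18 = 44, R_n = 207.36 kN/bolt. φR_n = 0.75 × (1×168.48 + 1×207.36) = 281.9 kN.
Block shear: shear path 1×[35+1×62] = 1×97 mm, A_gv = 1164, A_nv = 1×(97 − 1.5×20)×12 = 804 mm²; tension to near edge: (28 − 0.5×20)×12 = 216 mm². R_n = min(0.6×450×804, 0.6×300×1164) + 1.0×450×216 = min(217.08, 209.52) + 97.2 = 306.72 kN. φR_n = 0.75 × 306.72 = 230.0 kN.
Tension rupture (net): A_n = (87 − 1×20)×12 = 804 mm² (U = 1.0, A_e = A_n). φR_n = 0.75 × 450 × 804 = 271.4 kN.
Governing: min(349.2, 281.9, 230.0, 271.4) = 230.0 kN → block shear.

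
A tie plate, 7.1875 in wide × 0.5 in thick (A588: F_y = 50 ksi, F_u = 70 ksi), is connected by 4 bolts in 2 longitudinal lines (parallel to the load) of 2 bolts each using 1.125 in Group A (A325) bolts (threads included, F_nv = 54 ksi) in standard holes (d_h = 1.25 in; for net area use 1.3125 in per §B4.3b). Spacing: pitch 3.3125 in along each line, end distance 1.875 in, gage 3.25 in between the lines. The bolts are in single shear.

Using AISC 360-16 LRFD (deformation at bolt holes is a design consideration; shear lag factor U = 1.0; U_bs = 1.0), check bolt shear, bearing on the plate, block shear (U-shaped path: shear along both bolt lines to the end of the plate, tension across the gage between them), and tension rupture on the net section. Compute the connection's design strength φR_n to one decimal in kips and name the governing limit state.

119.8 kips (net-section rupture governs)

Bolt shear: A_b = π(1.125)²/4 = 0.99402 in². φR_n = 0.75 × 54 × 0.99402 × 4 × 1 = 161.0 kips.
Bearing (0.5 in plate, F_u = 70 ksi): end bolts L_c = 1.875 − 1.25/2 = 1.25, R_n = min(1.2×1.25×0.5×70, 2.4×1.125×0.5×70) = 52.5 kips/bolt; interior L_c = 3.3125 − 1.25 = 2.0625, R_n = 86.625 kips/bolt. φR_n = 0.75 × (2×52.5 + 2×86.625) = 208.7 kips.
Block shear: shear path 2×[1.875+1×3.3125] = 2×5.1875 in, A_gv = 5.1875, A_nv = 2×(5.1875 − 1.5×1.3125)×0.5 = 3.2188 in²; tension across gage: (3.25 − 1×1.3125)×0.5 = 0.96875 in². R_n = min(0.6×70×3.2188, 0.6×50×5.1875) + 1.0×70×0.96875 = min(135.19, 155.63) + 67.813 = 203 kips. φR_n = 0.75 × 203 = 152.3 kips.
Tension rupture (net): A_n = (7.1875 − 2×1.3125)×0.5 = 2.2813 in² (U = 1.0, A_e = A_n). φR_n = 0.75 × 70 × 2.2813 = 119.8 kips.
Governing: min(161.0, 208.7, 152.3, 119.8) = 119.8 kips → net-section rupture.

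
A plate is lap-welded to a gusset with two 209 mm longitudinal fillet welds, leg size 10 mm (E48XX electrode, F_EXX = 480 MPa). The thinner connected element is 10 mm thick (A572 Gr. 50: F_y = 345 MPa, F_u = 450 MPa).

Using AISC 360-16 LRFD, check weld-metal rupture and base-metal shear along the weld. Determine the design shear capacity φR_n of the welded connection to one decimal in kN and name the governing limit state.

Weld metal: throat = 0.707×10 = 7.07 mm, L = 2×209 = 418 mm. φR_n = 0.75 × 0.6 × 480 × 7.07 × 418 = 638.3 kN.
Base metal shear (10 mm plate): yield φR_n = 1.0×0.6×345×10×418 = 865.3 kN; rupture φR_n = 0.75×0.6×450×10×418 = 846.5 kN; take 846.5 kN (rupture).
Governing: min(638.3, 846.5) = 638.3 kN → weld metal.

638.3 kN (weld metal governs)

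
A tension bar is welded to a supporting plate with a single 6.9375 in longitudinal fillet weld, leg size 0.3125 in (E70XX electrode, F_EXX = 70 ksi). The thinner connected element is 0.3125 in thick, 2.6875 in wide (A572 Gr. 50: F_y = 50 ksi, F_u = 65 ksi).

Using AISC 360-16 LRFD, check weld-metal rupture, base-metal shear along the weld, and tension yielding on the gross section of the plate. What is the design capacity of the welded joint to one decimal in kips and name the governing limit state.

37.8 kips (gross-section yield governs)

Weld metal: throat = 0.707×0.3125 = 0.22094 in, L = 6.9375 in. φR_n = 0.75 × 0.6 × 70 × 0.22094 × 6.9375 = 48.3 kips.
Base metal shear (0.3125 in plate): yield φR_n = 1.0×0.6×50×0.3125×6.9375 = 65.0 kips; rupture φR_n = 0.75×0.6×65×0.3125×6.9375 = 63.4 kips; take 63.4 kips (rupture).
Tension yield (gross): A_g = 2.6875×0.3125 = 0.83984 in². φR_n = 0.90 × 50 × 0.83984 = 37.8 kips.
Governing: min(48.3, 63.4, 37.8) = 37.8 kips → gross-section yield.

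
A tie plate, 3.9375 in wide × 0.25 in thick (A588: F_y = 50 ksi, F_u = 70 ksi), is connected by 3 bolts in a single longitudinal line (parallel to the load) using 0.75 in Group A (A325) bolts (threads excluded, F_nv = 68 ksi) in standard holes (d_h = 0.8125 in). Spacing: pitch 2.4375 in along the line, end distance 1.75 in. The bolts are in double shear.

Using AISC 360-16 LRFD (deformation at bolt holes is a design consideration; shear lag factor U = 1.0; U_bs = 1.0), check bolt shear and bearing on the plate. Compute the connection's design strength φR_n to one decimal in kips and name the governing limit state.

68.4 kips (bearing governs)

Bolt shear: A_b = π(0.75)²/4 = 0.44179 in². φR_n = 0.75 × 68 × 0.44179 × 3 × 2 = 135.2 kips.
Bearing (0.25 in plate, F_u = 70 ksi): end bolts L_c = 1.75 − 0.8125/2 = 1.34375, R_n = min(1.2×1.34375×0.25×70, 2.4×0.75×0.25×70) = 28.219 kips/bolt; interior L_c = 2.4375 − 0.8125 = 1.625, R_n = 31.5 kips/bolt. φR_n = 0.75 × (1×28.219 + 2×31.5) = 68.4 kips.
Governing: min(135.2, 68.4) = 68.4 kips → bearing.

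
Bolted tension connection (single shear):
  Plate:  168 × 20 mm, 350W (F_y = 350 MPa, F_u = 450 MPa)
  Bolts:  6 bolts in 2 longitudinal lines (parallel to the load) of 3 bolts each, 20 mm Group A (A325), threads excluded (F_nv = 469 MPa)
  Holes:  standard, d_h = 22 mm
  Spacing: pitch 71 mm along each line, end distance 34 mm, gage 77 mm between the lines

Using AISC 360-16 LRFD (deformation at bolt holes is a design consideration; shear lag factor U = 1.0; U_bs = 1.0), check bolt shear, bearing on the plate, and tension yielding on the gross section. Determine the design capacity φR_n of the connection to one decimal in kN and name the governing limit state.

Bolt shear: A_b = π(20)²/4 = 314.16 mm². φR_n = 0.75 × 469 × 314.16 × 6 × 1 = 663.0 kN.
Bearing (20 mm plate, F_u = 450 MPa): end bolts L_c = 34 − 22/2 = 23, R_n = min(1.2×23×20×450, 2.4×20×20×450) = 248.4 kN/bolt; interior L_c = 71 − 22 = 49, R_n = 432 kN/bolt. φR_n = 0.75 × (2×248.4 + 4×432) = 1668.6 kN.
Tension yield (gross): A_g = 168×20 = 3360 mm². φR_n = 0.90 × 350 × 3360 = 1058.4 kN.
Governing: min(663.0, 1668.6, 1058.4) = 663.0 kN → bolt shear.

663.0 kN (bolt shear governs)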